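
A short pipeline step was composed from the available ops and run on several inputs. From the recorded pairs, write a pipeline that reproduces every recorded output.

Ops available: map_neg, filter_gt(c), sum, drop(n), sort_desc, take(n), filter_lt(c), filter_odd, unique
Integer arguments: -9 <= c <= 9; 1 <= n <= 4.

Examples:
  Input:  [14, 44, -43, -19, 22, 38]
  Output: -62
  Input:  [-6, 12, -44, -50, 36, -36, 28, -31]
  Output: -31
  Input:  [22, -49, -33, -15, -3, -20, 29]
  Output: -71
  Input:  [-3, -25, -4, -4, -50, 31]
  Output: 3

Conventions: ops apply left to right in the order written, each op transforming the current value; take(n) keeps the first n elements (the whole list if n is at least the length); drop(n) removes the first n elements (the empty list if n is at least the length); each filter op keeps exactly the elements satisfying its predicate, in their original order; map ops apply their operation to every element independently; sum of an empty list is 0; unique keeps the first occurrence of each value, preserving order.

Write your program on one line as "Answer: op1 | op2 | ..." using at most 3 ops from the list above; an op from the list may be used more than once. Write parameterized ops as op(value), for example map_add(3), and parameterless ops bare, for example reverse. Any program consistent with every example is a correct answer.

sort_desc | filter_odd | sum

Check, running the answer program on each example:
  [14, 44, -43, -19, 22, 38] -> [44, 38, 22, 14, -19, -43] -> [-19, -43] -> -62
  [-6, 12, -44, -50, 36, -36, 28, -31] -> [36, 28, 12, -6, -31, -36, -44, -50] -> [-31] -> -31
  [22, -49, -33, -15, -3, -20, 29] -> [29, 22, -3, -15, -20, -33, -49] -> [29, -3, -15, -33, -49] -> -71
  [-3, -25, -4, -4, -50, 31] -> [31, -3, -4, -4, -25, -50] -> [31, -3, -25] -> 3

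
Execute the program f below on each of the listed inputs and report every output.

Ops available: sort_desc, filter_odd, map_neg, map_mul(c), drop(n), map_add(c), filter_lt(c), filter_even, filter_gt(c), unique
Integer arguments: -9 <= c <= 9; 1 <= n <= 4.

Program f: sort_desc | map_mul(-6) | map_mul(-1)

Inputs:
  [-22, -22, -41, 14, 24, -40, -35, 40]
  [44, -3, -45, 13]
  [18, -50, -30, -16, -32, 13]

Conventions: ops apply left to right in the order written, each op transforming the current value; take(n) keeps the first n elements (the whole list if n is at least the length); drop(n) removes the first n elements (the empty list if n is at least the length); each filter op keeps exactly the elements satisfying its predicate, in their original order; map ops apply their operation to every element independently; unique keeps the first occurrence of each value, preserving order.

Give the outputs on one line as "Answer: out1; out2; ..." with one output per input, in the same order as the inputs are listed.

[240, 144, 84, -132, -132, -210, -240, -246]; [264, 78, -18, -270]; [108, 78, -96, -180, -192, -300]

Execution, op by op:
  [-22, -22, -41, 14, 24, -40, -35, 40] -> [40, 24, 14, -22, -22, -35, -40, -41] -> [-240, -144, -84, 132, 132, 210, 240, 246] -> [240, 144, 84, -132, -132, -210, -240, -246]
  [44, -3, -45, 13] -> [44, 13, -3, -45] -> [-264, -78, 18, 270] -> [264, 78, -18, -270]
  [18, -50, -30, -16, -32, 13] -> [18, 13, -16, -30, -32, -50] -> [-108, -78, 96, 180, 192, 300] -> [108, 78, -96, -180, -192, -300]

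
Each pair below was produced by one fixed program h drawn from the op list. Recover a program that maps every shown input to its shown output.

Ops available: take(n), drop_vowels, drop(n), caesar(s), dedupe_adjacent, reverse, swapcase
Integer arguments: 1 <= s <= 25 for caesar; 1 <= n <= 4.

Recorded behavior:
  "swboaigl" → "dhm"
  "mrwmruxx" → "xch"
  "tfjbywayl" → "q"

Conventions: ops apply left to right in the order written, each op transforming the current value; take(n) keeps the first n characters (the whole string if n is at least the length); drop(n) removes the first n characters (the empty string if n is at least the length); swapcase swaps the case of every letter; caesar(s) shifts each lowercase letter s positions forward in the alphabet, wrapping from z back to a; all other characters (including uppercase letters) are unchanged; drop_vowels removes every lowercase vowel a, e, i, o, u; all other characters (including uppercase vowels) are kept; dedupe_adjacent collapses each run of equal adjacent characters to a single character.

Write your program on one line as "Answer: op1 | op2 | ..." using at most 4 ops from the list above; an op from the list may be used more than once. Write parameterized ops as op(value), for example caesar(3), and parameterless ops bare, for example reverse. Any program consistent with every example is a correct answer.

drop_vowels | take(3) | caesar(11) | drop_vowels

Check, running the answer program on each example:
  "swboaigl" -> "swbgl" -> "swb" -> "dhm" -> "dhm"
  "mrwmruxx" -> "mrwmrxx" -> "mrw" -> "xch" -> "xch"
  "tfjbywayl" -> "tfjbywyl" -> "tfj" -> "equ" -> "q"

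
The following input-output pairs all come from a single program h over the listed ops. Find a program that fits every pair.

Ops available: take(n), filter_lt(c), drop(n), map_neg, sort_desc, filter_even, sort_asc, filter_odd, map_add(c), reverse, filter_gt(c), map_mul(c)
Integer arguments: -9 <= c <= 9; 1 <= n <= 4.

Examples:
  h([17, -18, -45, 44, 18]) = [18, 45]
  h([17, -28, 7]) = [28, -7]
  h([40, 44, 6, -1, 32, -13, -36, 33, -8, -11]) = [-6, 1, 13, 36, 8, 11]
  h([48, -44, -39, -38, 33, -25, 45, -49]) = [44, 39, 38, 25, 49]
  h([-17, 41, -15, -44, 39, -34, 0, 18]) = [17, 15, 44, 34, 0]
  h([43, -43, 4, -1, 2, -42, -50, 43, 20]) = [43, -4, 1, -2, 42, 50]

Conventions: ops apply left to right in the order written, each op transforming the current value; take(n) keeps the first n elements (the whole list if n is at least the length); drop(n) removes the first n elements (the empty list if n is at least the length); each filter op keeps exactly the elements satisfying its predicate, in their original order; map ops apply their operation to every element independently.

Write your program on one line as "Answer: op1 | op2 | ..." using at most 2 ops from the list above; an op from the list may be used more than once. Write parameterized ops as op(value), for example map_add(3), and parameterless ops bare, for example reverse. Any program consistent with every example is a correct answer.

filter_lt(9) | map_mul(-1)

Check, running the answer program on each example:
  [17, -18, -45, 44, 18] -> [-18, -45] -> [18, 45]
  [17, -28, 7] -> [-28, 7] -> [28, -7]
  [40, 44, 6, -1, 32, -13, -36, 33, -8, -11] -> [6, -1, -13, -36, -8, -11] -> [-6, 1, 13, 36, 8, 11]
  [48, -44, -39, -38, 33, -25, 45, -49] -> [-44, -39, -38, -25, -49] -> [44, 39, 38, 25, 49]
  [-17, 41, -15, -44, 39, -34, 0, 18] -> [-17, -15, -44, -34, 0] -> [17, 15, 44, 34, 0]
  [43, -43, 4, -1, 2, -42, -50, 43, 20] -> [-43, 4, -1, 2, -42, -50] -> [43, -4, 1, -2, 42, 50]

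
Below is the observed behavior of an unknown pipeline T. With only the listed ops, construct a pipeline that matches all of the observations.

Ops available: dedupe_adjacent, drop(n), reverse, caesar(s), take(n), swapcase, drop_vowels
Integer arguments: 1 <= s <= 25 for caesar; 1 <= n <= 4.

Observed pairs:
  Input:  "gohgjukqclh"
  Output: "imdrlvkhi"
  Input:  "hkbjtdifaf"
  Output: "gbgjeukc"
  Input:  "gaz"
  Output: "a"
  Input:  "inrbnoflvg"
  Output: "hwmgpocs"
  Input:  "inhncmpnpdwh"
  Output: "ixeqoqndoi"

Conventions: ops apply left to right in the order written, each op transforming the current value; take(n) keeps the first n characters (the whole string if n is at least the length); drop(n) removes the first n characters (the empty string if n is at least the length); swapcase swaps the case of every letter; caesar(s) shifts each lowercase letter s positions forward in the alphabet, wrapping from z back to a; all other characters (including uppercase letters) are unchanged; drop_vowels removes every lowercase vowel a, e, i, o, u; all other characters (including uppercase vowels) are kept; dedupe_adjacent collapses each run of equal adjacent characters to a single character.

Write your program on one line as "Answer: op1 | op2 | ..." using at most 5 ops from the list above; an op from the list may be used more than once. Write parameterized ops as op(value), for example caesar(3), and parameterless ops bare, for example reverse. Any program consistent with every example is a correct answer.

caesar(7) | caesar(12) | drop(2) | reverse | caesar(8)

Check, running the answer program on each example:
  "gohgjukqclh" -> "nvonqbrxjso" -> "zhazcndjvea" -> "azcndjvea" -> "aevjdncza" -> "imdrlvkhi"
  "hkbjtdifaf" -> "oriqakpmhm" -> "aducmwbyty" -> "ucmwbyty" -> "ytybwmcu" -> "gbgjeukc"
  "gaz" -> "nhg" -> "zts" -> "s" -> "s" -> "a"
  "inrbnoflvg" -> "puyiuvmscn" -> "bgkughyeoz" -> "kughyeoz" -> "zoeyhguk" -> "hwmgpocs"
  "inhncmpnpdwh" -> "puoujtwuwkdo" -> "bgagvfigiwpa" -> "agvfigiwpa" -> "apwigifvga" -> "ixeqoqndoi"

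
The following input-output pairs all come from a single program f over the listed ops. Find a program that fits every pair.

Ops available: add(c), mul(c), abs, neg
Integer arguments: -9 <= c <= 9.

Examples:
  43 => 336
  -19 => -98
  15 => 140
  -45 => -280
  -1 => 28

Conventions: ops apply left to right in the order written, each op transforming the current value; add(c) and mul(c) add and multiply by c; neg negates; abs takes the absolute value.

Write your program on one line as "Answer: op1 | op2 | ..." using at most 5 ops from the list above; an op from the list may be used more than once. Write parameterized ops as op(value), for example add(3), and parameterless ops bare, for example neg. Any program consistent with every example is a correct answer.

add(5) | neg | mul(7) | neg

Check, running the answer program on each example:
  43 -> 48 -> -48 -> -336 -> 336
  -19 -> -14 -> 14 -> 98 -> -98
  15 -> 20 -> -20 -> -140 -> 140
  -45 -> -40 -> 40 -> 280 -> -280
  -1 -> 4 -> -4 -> -28 -> 28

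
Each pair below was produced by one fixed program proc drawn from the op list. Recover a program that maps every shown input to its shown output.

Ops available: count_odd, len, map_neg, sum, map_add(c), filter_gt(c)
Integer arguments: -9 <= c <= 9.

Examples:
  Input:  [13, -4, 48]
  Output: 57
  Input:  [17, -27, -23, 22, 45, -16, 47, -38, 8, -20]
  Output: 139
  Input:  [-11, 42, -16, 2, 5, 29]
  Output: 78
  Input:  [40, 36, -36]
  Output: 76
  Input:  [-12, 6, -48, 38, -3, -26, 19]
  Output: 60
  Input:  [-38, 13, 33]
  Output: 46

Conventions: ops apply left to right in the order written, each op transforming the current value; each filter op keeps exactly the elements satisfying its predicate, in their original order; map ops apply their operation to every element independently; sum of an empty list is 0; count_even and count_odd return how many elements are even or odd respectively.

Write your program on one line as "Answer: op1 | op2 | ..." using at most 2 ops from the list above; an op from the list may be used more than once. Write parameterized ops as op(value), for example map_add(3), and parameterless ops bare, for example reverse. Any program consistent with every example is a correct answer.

filter_gt(-9) | sum

Check, running the answer program on each example:
  [13, -4, 48] -> [13, -4, 48] -> 57
  [17, -27, -23, 22, 45, -16, 47, -38, 8, -20] -> [17, 22, 45, 47, 8] -> 139
  [-11, 42, -16, 2, 5, 29] -> [42, 2, 5, 29] -> 78
  [40, 36, -36] -> [40, 36] -> 76
  [-12, 6, -48, 38, -3, -26, 19] -> [6, 38, -3, 19] -> 60
  [-38, 13, 33] -> [13, 33] -> 46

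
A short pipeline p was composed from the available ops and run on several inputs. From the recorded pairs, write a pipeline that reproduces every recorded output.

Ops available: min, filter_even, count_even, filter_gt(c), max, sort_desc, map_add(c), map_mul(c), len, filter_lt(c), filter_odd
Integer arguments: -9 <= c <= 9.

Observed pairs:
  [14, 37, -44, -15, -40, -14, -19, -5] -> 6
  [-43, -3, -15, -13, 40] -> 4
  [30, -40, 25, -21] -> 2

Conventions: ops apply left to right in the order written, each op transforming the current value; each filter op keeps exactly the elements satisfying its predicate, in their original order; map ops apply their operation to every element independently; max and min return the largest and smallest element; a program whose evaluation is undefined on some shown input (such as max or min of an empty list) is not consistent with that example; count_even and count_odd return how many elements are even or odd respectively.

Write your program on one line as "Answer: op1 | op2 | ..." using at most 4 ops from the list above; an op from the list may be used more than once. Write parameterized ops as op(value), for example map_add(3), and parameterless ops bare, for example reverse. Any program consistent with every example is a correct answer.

map_add(-2) | map_add(-3) | filter_lt(-5) | len

Check, running the answer program on each example:
  [14, 37, -44, -15, -40, -14, -19, -5] -> [12, 35, -46, -17, -42, -16, -21, -7] -> [9, 32, -49, -20, -45, -19, -24, -10] -> [-49, -20, -45, -19, -24, -10] -> 6
  [-43, -3, -15, -13, 40] -> [-45, -5, -17, -15, 38] -> [-48, -8, -20, -18, 35] -> [-48, -8, -20, -18] -> 4
  [30, -40, 25, -21] -> [28, -42, 23, -23] -> [25, -45, 20, -26] -> [-45, -26] -> 2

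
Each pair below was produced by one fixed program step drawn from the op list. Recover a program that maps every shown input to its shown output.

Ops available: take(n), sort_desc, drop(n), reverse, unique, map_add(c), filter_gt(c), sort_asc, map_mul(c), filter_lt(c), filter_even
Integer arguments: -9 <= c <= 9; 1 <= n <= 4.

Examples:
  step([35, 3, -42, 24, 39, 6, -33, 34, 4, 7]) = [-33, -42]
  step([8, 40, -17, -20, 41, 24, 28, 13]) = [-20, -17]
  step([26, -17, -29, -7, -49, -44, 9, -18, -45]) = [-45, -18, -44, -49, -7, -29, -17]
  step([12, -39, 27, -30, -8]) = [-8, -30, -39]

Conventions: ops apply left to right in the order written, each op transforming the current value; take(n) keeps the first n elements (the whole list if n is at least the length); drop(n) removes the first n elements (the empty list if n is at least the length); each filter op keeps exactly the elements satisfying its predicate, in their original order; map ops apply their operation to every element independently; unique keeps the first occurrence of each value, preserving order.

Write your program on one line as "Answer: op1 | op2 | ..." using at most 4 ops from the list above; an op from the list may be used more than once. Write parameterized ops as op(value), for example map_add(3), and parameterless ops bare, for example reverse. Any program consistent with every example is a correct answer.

drop(1) | filter_lt(-6) | reverse

Check, running the answer program on each example:
  [35, 3, -42, 24, 39, 6, -33, 34, 4, 7] -> [3, -42, 24, 39, 6, -33, 34, 4, 7] -> [-42, -33] -> [-33, -42]
  [8, 40, -17, -20, 41, 24, 28, 13] -> [40, -17, -20, 41, 24, 28, 13] -> [-17, -20] -> [-20, -17]
  [26, -17, -29, -7, -49, -44, 9, -18, -45] -> [-17, -29, -7, -49, -44, 9, -18, -45] -> [-17, -29, -7, -49, -44, -18, -45] -> [-45, -18, -44, -49, -7, -29, -17]
  [12, -39, 27, -30, -8] -> [-39, 27, -30, -8] -> [-39, -30, -8] -> [-8, -30, -39]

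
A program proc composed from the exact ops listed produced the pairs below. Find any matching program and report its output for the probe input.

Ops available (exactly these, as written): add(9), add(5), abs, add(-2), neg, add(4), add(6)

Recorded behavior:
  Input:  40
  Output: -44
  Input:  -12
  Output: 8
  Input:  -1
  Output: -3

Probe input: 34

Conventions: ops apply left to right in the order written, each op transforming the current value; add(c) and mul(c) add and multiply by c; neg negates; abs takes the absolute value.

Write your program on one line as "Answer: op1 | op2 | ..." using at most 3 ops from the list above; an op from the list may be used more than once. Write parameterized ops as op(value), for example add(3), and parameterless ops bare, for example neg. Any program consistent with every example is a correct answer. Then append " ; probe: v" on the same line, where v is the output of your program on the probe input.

add(6) | add(-2) | neg ; probe: -38

Check, running the answer program on each example:
  40 -> 46 -> 44 -> -44
  -12 -> -6 -> -8 -> 8
  -1 -> 5 -> 3 -> -3
  probe: 34 -> 40 -> 38 -> -38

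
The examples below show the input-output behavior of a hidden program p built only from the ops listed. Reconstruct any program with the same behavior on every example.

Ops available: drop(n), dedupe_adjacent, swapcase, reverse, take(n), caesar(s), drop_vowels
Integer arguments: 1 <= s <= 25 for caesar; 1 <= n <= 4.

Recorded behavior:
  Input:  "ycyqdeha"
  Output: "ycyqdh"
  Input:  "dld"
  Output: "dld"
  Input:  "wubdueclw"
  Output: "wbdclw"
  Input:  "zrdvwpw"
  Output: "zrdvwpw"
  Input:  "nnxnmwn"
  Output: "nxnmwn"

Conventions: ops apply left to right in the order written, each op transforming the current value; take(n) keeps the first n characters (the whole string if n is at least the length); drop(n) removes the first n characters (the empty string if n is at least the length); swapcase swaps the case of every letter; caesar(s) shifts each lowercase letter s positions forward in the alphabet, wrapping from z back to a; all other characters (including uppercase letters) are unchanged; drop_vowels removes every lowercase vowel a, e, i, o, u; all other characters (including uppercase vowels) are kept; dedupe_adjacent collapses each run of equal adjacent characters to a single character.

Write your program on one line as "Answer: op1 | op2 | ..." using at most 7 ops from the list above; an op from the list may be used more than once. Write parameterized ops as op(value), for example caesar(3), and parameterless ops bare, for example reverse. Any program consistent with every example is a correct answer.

dedupe_adjacent | swapcase | reverse | swapcase | drop_vowels | reverse

Check, running the answer program on each example:
  "ycyqdeha" -> "ycyqdeha" -> "YCYQDEHA" -> "AHEDQYCY" -> "ahedqycy" -> "hdqycy" -> "ycyqdh"
  "dld" -> "dld" -> "DLD" -> "DLD" -> "dld" -> "dld" -> "dld"
  "wubdueclw" -> "wubdueclw" -> "WUBDUECLW" -> "WLCEUDBUW" -> "wlceudbuw" -> "wlcdbw" -> "wbdclw"
  "zrdvwpw" -> "zrdvwpw" -> "ZRDVWPW" -> "WPWVDRZ" -> "wpwvdrz" -> "wpwvdrz" -> "zrdvwpw"
  "nnxnmwn" -> "nxnmwn" -> "NXNMWN" -> "NWMNXN" -> "nwmnxn" -> "nwmnxn" -> "nxnmwn"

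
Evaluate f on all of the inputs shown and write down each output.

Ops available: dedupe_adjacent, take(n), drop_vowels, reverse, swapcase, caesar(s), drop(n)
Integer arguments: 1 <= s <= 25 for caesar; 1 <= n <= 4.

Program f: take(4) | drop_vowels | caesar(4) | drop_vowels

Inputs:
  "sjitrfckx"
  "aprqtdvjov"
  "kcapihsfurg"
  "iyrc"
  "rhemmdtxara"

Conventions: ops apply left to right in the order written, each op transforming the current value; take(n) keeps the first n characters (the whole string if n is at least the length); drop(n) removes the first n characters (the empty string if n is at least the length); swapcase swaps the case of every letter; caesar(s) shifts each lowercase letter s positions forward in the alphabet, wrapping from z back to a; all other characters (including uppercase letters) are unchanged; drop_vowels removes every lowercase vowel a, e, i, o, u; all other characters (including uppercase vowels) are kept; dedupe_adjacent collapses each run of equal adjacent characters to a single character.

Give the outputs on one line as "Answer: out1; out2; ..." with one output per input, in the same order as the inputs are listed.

"wnx"; "tv"; "gt"; "cvg"; "vlq"

Execution, op by op:
  "sjitrfckx" -> "sjit" -> "sjt" -> "wnx" -> "wnx"
  "aprqtdvjov" -> "aprq" -> "prq" -> "tvu" -> "tv"
  "kcapihsfurg" -> "kcap" -> "kcp" -> "ogt" -> "gt"
  "iyrc" -> "iyrc" -> "yrc" -> "cvg" -> "cvg"
  "rhemmdtxara" -> "rhem" -> "rhm" -> "vlq" -> "vlq"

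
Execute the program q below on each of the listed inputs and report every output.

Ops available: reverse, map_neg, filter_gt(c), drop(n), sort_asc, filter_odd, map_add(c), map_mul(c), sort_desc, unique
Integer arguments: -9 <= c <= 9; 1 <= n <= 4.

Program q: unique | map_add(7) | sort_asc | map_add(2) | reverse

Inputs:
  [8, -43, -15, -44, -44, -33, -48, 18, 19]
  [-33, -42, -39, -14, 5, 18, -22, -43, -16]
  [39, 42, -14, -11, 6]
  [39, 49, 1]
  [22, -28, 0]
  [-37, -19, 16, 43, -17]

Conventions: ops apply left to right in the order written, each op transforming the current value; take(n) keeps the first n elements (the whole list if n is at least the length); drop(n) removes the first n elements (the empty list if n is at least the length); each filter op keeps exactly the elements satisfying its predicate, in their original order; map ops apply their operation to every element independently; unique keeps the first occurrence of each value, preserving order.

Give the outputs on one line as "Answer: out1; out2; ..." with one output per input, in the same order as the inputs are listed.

Execution, op by op:
  [8, -43, -15, -44, -44, -33, -48, 18, 19] -> [8, -43, -15, -44, -33, -48, 18, 19] -> [15, -36, -8, -37, -26, -41, 25, 26] -> [-41, -37, -36, -26, -8, 15, 25, 26] -> [-39, -35, -34, -24, -6, 17, 27, 28] -> [28, 27, 17, -6, -24, -34, -35, -39]
  [-33, -42, -39, -14, 5, 18, -22, -43, -16] -> [-33, -42, -39, -14, 5, 18, -22, -43, -16] -> [-26, -35, -32, -7, 12, 25, -15, -36, -9] -> [-36, -35, -32, -26, -15, -9, -7, 12, 25] -> [-34, -33, -30, -24, -13, -7, -5, 14, 27] -> [27, 14, -5, -7, -13, -24, -30, -33, -34]
  [39, 42, -14, -11, 6] -> [39, 42, -14, -11, 6] -> [46, 49, -7, -4, 13] -> [-7, -4, 13, 46, 49] -> [-5, -2, 15, 48, 51] -> [51, 48, 15, -2, -5]
  [39, 49, 1] -> [39, 49, 1] -> [46, 56, 8] -> [8, 46, 56] -> [10, 48, 58] -> [58, 48, 10]
  [22, -28, 0] -> [22, -28, 0] -> [29, -21, 7] -> [-21, 7, 29] -> [-19, 9, 31] -> [31, 9, -19]
  [-37, -19, 16, 43, -17] -> [-37, -19, 16, 43, -17] -> [-30, -12, 23, 50, -10] -> [-30, -12, -10, 23, 50] -> [-28, -10, -8, 25, 52] -> [52, 25, -8, -10, -28]

[28, 27, 17, -6, -24, -34, -35, -39]; [27, 14, -5, -7, -13, -24, -30, -33, -34]; [51, 48, 15, -2, -5]; [58, 48, 10]; [31, 9, -19]; [52, 25, -8, -10, -28]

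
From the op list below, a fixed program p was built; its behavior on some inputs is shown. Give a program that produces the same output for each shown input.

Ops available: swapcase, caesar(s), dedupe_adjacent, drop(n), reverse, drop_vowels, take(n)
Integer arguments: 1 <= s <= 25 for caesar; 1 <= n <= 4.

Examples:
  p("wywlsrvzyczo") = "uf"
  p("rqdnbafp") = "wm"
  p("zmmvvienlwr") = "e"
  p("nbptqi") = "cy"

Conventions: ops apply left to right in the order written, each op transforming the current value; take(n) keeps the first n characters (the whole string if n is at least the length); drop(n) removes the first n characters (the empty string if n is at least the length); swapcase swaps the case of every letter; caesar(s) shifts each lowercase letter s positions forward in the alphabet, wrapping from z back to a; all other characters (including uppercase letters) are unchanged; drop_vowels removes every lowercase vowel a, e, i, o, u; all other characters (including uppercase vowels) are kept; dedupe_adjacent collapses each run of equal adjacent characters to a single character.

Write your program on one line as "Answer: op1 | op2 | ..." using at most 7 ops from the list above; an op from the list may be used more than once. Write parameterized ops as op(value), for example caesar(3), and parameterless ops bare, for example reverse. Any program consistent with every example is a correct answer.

take(4) | dedupe_adjacent | caesar(5) | drop(2) | caesar(4) | reverse

Check, running the answer program on each example:
  "wywlsrvzyczo" -> "wywl" -> "wywl" -> "bdbq" -> "bq" -> "fu" -> "uf"
  "rqdnbafp" -> "rqdn" -> "rqdn" -> "wvis" -> "is" -> "mw" -> "wm"
  "zmmvvienlwr" -> "zmmv" -> "zmv" -> "era" -> "a" -> "e" -> "e"
  "nbptqi" -> "nbpt" -> "nbpt" -> "sguy" -> "uy" -> "yc" -> "cy"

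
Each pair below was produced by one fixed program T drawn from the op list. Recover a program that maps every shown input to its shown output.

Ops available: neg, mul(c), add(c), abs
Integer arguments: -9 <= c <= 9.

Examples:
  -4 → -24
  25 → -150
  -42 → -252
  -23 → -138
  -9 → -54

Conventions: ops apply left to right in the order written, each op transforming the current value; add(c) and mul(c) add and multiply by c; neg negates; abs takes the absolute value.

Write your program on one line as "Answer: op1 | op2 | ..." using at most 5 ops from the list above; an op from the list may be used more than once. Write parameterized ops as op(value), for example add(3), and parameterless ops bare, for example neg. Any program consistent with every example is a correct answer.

neg | mul(-6) | abs | neg

Check, running the answer program on each example:
  -4 -> 4 -> -24 -> 24 -> -24
  25 -> -25 -> 150 -> 150 -> -150
  -42 -> 42 -> -252 -> 252 -> -252
  -23 -> 23 -> -138 -> 138 -> -138
  -9 -> 9 -> -54 -> 54 -> -54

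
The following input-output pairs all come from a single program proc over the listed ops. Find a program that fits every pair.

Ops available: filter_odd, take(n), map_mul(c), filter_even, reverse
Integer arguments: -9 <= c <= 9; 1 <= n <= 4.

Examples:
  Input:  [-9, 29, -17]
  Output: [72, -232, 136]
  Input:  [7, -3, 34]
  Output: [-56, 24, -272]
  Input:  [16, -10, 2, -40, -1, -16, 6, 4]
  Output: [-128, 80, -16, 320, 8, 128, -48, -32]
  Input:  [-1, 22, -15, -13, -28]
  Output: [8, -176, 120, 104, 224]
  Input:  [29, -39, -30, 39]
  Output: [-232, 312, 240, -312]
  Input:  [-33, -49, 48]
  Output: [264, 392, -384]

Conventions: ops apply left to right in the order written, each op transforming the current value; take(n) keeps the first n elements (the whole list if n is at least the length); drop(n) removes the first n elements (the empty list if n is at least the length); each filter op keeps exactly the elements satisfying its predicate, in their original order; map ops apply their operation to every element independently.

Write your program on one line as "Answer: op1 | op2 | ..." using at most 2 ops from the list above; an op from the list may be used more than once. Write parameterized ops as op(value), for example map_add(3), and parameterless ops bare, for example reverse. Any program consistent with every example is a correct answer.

map_mul(-2) | map_mul(4)

Check, running the answer program on each example:
  [-9, 29, -17] -> [18, -58, 34] -> [72, -232, 136]
  [7, -3, 34] -> [-14, 6, -68] -> [-56, 24, -272]
  [16, -10, 2, -40, -1, -16, 6, 4] -> [-32, 20, -4, 80, 2, 32, -12, -8] -> [-128, 80, -16, 320, 8, 128, -48, -32]
  [-1, 22, -15, -13, -28] -> [2, -44, 30, 26, 56] -> [8, -176, 120, 104, 224]
  [29, -39, -30, 39] -> [-58, 78, 60, -78] -> [-232, 312, 240, -312]
  [-33, -49, 48] -> [66, 98, -96] -> [264, 392, -384]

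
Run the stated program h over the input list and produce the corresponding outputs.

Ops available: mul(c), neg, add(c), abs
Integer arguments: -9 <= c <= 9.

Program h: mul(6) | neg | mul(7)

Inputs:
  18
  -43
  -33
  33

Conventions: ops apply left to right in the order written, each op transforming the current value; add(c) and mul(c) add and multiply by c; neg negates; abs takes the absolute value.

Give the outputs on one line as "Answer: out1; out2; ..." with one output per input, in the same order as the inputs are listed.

Execution, op by op:
  18 -> 108 -> -108 -> -756
  -43 -> -258 -> 258 -> 1806
  -33 -> -198 -> 198 -> 1386
  33 -> 198 -> -198 -> -1386

-756; 1806; 1386; -1386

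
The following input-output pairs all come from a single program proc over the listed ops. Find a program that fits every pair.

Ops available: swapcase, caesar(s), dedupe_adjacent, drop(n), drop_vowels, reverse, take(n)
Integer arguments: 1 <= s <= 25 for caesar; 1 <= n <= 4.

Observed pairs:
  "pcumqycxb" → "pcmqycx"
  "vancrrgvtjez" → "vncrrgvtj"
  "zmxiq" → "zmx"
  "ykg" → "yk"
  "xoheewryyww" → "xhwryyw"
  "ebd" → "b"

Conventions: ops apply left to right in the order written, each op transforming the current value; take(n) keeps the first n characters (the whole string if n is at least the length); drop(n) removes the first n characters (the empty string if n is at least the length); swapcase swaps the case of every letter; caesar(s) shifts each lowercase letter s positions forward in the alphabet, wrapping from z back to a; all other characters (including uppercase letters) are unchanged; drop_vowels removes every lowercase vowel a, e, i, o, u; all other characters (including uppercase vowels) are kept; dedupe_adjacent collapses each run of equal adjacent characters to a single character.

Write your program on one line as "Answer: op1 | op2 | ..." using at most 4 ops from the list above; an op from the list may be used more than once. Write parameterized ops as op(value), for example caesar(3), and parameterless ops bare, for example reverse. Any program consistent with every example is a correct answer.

reverse | drop(1) | reverse | drop_vowels

Check, running the answer program on each example:
  "pcumqycxb" -> "bxcyqmucp" -> "xcyqmucp" -> "pcumqycx" -> "pcmqycx"
  "vancrrgvtjez" -> "zejtvgrrcnav" -> "ejtvgrrcnav" -> "vancrrgvtje" -> "vncrrgvtj"
  "zmxiq" -> "qixmz" -> "ixmz" -> "zmxi" -> "zmx"
  "ykg" -> "gky" -> "ky" -> "yk" -> "yk"
  "xoheewryyww" -> "wwyyrweehox" -> "wyyrweehox" -> "xoheewryyw" -> "xhwryyw"
  "ebd" -> "dbe" -> "be" -> "eb" -> "b"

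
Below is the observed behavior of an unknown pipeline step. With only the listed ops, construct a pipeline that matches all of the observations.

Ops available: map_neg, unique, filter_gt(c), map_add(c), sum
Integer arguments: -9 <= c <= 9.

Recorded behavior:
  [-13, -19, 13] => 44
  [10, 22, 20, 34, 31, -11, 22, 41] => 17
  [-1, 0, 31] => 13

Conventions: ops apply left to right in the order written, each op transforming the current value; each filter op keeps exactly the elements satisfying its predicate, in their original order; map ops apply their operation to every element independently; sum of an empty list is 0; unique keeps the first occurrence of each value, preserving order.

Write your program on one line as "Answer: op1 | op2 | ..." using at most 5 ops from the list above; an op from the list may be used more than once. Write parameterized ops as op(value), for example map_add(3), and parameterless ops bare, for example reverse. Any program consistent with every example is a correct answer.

map_neg | map_add(6) | filter_gt(-3) | sum

Check, running the answer program on each example:
  [-13, -19, 13] -> [13, 19, -13] -> [19, 25, -7] -> [19, 25] -> 44
  [10, 22, 20, 34, 31, -11, 22, 41] -> [-10, -22, -20, -34, -31, 11, -22, -41] -> [-4, -16, -14, -28, -25, 17, -16, -35] -> [17] -> 17
  [-1, 0, 31] -> [1, 0, -31] -> [7, 6, -25] -> [7, 6] -> 13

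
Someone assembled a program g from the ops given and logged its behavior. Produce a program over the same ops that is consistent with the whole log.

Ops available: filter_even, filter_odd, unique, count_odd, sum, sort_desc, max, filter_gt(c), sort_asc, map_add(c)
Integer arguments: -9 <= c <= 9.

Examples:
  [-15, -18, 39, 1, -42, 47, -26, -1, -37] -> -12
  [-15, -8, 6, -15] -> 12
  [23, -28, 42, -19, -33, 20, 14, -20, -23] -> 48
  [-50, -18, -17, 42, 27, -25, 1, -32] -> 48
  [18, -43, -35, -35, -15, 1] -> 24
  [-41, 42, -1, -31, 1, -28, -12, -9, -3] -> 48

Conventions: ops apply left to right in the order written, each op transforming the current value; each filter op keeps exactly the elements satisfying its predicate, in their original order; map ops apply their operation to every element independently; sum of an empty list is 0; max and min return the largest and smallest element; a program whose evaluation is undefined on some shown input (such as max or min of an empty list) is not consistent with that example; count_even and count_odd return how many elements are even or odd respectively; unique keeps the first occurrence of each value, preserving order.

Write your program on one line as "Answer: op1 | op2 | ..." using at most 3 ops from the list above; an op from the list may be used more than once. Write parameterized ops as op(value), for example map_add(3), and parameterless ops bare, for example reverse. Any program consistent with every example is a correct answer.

map_add(6) | filter_even | max

Check, running the answer program on each example:
  [-15, -18, 39, 1, -42, 47, -26, -1, -37] -> [-9, -12, 45, 7, -36, 53, -20, 5, -31] -> [-12, -36, -20] -> -12
  [-15, -8, 6, -15] -> [-9, -2, 12, -9] -> [-2, 12] -> 12
  [23, -28, 42, -19, -33, 20, 14, -20, -23] -> [29, -22, 48, -13, -27, 26, 20, -14, -17] -> [-22, 48, 26, 20, -14] -> 48
  [-50, -18, -17, 42, 27, -25, 1, -32] -> [-44, -12, -11, 48, 33, -19, 7, -26] -> [-44, -12, 48, -26] -> 48
  [18, -43, -35, -35, -15, 1] -> [24, -37, -29, -29, -9, 7] -> [24] -> 24
  [-41, 42, -1, -31, 1, -28, -12, -9, -3] -> [-35, 48, 5, -25, 7, -22, -6, -3, 3] -> [48, -22, -6] -> 48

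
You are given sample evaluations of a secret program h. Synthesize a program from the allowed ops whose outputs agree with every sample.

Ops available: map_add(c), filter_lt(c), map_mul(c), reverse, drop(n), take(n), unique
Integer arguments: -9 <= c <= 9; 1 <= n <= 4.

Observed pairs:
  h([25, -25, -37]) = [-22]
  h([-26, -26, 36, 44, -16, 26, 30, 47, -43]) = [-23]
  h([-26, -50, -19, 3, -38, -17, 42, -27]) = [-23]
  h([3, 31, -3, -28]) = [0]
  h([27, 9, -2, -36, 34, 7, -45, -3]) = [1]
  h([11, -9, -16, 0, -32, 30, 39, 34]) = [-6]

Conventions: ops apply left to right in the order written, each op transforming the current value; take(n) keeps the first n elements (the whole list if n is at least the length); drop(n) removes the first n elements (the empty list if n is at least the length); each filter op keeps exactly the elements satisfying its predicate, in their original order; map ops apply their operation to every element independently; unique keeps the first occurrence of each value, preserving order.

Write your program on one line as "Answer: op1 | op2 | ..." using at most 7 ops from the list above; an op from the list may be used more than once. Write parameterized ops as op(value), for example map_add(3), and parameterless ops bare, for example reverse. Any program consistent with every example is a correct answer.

map_add(6) | unique | filter_lt(9) | take(4) | take(1) | map_add(-3)

Check, running the answer program on each example:
  [25, -25, -37] -> [31, -19, -31] -> [31, -19, -31] -> [-19, -31] -> [-19, -31] -> [-19] -> [-22]
  [-26, -26, 36, 44, -16, 26, 30, 47, -43] -> [-20, -20, 42, 50, -10, 32, 36, 53, -37] -> [-20, 42, 50, -10, 32, 36, 53, -37] -> [-20, -10, -37] -> [-20, -10, -37] -> [-20] -> [-23]
  [-26, -50, -19, 3, -38, -17, 42, -27] -> [-20, -44, -13, 9, -32, -11, 48, -21] -> [-20, -44, -13, 9, -32, -11, 48, -21] -> [-20, -44, -13, -32, -11, -21] -> [-20, -44, -13, -32] -> [-20] -> [-23]
  [3, 31, -3, -28] -> [9, 37, 3, -22] -> [9, 37, 3, -22] -> [3, -22] -> [3, -22] -> [3] -> [0]
  [27, 9, -2, -36, 34, 7, -45, -3] -> [33, 15, 4, -30, 40, 13, -39, 3] -> [33, 15, 4, -30, 40, 13, -39, 3] -> [4, -30, -39, 3] -> [4, -30, -39, 3] -> [4] -> [1]
  [11, -9, -16, 0, -32, 30, 39, 34] -> [17, -3, -10, 6, -26, 36, 45, 40] -> [17, -3, -10, 6, -26, 36, 45, 40] -> [-3, -10, 6, -26] -> [-3, -10, 6, -26] -> [-3] -> [-6]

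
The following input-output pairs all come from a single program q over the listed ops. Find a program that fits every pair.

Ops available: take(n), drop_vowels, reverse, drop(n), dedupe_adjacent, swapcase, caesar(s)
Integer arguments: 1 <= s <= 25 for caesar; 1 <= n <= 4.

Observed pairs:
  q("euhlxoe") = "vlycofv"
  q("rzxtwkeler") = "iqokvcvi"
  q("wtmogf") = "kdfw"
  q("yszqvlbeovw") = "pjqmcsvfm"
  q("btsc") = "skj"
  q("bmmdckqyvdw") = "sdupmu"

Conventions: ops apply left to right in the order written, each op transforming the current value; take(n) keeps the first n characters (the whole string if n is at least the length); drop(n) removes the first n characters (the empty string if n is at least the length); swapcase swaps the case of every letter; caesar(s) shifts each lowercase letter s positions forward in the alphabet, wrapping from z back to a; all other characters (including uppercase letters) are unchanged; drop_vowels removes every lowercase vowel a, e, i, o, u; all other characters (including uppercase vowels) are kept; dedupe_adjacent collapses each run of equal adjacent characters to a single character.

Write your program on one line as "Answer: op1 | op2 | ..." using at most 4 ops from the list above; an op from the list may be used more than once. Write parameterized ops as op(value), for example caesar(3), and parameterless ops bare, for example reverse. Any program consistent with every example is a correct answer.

caesar(24) | drop_vowels | caesar(19) | dedupe_adjacent

Check, running the answer program on each example:
  "euhlxoe" -> "csfjvmc" -> "csfjvmc" -> "vlycofv" -> "vlycofv"
  "rzxtwkeler" -> "pxvruicjcp" -> "pxvrcjcp" -> "iqokvcvi" -> "iqokvcvi"
  "wtmogf" -> "urkmed" -> "rkmd" -> "kdfw" -> "kdfw"
  "yszqvlbeovw" -> "wqxotjzcmtu" -> "wqxtjzcmt" -> "pjqmcsvfm" -> "pjqmcsvfm"
  "btsc" -> "zrqa" -> "zrq" -> "skj" -> "skj"
  "bmmdckqyvdw" -> "zkkbaiowtbu" -> "zkkbwtb" -> "sddupmu" -> "sdupmu"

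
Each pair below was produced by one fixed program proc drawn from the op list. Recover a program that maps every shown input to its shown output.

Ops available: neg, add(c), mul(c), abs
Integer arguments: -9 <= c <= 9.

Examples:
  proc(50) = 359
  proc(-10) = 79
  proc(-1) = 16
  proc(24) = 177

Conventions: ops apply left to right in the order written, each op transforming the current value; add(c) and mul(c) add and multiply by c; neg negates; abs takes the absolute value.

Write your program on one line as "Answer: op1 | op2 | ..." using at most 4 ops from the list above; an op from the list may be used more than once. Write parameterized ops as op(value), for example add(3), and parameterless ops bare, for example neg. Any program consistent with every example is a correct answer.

neg | abs | mul(7) | add(9)

Check, running the answer program on each example:
  50 -> -50 -> 50 -> 350 -> 359
  -10 -> 10 -> 10 -> 70 -> 79
  -1 -> 1 -> 1 -> 7 -> 16
  24 -> -24 -> 24 -> 168 -> 177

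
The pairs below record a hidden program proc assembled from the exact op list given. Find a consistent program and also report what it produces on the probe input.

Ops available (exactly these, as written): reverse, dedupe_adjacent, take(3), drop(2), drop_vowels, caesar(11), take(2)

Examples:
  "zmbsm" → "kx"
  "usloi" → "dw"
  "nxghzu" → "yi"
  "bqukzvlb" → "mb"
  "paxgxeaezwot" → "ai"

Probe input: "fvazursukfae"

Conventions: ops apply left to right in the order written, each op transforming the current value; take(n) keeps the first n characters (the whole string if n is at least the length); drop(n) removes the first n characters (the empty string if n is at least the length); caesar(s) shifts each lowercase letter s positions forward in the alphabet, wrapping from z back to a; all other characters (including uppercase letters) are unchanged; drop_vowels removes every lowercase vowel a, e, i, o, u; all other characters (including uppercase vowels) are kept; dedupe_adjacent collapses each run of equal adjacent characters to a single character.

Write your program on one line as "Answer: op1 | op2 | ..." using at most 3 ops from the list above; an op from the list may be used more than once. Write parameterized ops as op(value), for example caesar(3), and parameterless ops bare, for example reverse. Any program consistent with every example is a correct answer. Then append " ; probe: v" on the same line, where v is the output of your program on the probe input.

drop_vowels | take(2) | caesar(11) ; probe: "qg"

Check, running the answer program on each example:
  "zmbsm" -> "zmbsm" -> "zm" -> "kx"
  "usloi" -> "sl" -> "sl" -> "dw"
  "nxghzu" -> "nxghz" -> "nx" -> "yi"
  "bqukzvlb" -> "bqkzvlb" -> "bq" -> "mb"
  "paxgxeaezwot" -> "pxgxzwt" -> "px" -> "ai"
  probe: "fvazursukfae" -> "fvzrskf" -> "fv" -> "qg"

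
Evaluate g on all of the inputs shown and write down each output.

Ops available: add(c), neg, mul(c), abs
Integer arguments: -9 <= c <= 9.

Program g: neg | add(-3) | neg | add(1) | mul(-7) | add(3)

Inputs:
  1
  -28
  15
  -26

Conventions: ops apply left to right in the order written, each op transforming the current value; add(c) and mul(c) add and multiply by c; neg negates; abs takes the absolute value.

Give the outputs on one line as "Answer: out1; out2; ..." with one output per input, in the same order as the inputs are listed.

Execution, op by op:
  1 -> -1 -> -4 -> 4 -> 5 -> -35 -> -32
  -28 -> 28 -> 25 -> -25 -> -24 -> 168 -> 171
  15 -> -15 -> -18 -> 18 -> 19 -> -133 -> -130
  -26 -> 26 -> 23 -> -23 -> -22 -> 154 -> 157

-32; 171; -130; 157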